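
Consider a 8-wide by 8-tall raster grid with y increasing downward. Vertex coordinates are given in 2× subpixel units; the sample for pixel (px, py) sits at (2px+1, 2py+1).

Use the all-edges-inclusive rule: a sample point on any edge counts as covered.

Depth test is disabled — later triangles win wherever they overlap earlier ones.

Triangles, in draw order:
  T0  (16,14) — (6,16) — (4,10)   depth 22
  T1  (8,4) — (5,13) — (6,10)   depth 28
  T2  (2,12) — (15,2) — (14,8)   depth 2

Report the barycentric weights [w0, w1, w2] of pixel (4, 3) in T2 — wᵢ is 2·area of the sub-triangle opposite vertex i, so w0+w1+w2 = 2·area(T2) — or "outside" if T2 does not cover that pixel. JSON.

T0:
  2·area = 64
  edge (16, 14)→(6, 16): d=(-10,2) inclusive
  edge (6, 16)→(4, 10): d=(-2,-6) inclusive
  edge (4, 10)→(16, 14): d=(12,4) inclusive
    (0,0)@(1, 1): e=[160,0,-96] → ·  [on edge]
    (1,3)@(3, 7): e=[96,0,-32] → ·  [on edge]
    (0,4)@(1, 9): e=[80,-16,0] → ·  [on edge]
    (2,5)@(5, 11): e=[52,4,8] → █
    (3,5)@(7, 11): e=[48,16,0] → █  [on edge]
    (4,5)@(9, 11): e=[44,28,-8] → ·
    (2,6)@(5, 13): e=[32,0,32] → █  [on edge]
    (4,6)@(9, 13): e=[24,24,16] → █
    (5,6)@(11, 13): e=[20,36,8] → █
    (6,6)@(13, 13): e=[16,48,0] → █  [on edge]
    (7,6)@(15, 13): e=[12,60,-8] → ·
    (2,7)@(5, 15): e=[12,-4,56] → ·
    (5,7)@(11, 15): e=[0,32,32] → █  [on edge]
  covered (10 px):
    · · · · · · · ·
    · · · · · · · ·
    · · · · · · · ·
    · · · · · · · ·
    · · · · · · · ·
    · · █ █ · · · ·
    · · █ █ █ █ █ ·
    · · · █ █ █ · ·
T1:
  degenerate (2·area = 0) — covers nothing
T2:
  2·area = 68
  edge (2, 12)→(15, 2): d=(13,-10) inclusive
  edge (15, 2)→(14, 8): d=(-1,6) inclusive
  edge (14, 8)→(2, 12): d=(-12,4) inclusive
    (6,2)@(13, 5): e=[19,9,40] → █
    (7,2)@(15, 5): e=[39,-3,32] → ·
    (4,3)@(9, 7): e=[5,31,32] → █
    (5,3)@(11, 7): e=[25,19,24] → █
    (7,3)@(15, 7): e=[65,-5,8] → ·
    (3,4)@(7, 9): e=[11,41,16] → █
    (5,4)@(11, 9): e=[51,17,0] → █  [on edge]
    (6,4)@(13, 9): e=[71,5,-8] → ·
    (2,5)@(5, 11): e=[17,51,0] → █  [on edge]
    (3,5)@(7, 11): e=[37,39,-8] → ·
    (4,5)@(9, 11): e=[57,27,-16] → ·
    (5,5)@(11, 11): e=[77,15,-24] → ·
  covered (8 px):
    · · · · · · · ·
    · · · · · · · ·
    · · · · · · █ ·
    · · · · █ █ █ ·
    · · · █ █ █ · ·
    · · █ · · · · ·
    · · · · · · · ·
    · · · · · · · ·

Answer: [31,32,5]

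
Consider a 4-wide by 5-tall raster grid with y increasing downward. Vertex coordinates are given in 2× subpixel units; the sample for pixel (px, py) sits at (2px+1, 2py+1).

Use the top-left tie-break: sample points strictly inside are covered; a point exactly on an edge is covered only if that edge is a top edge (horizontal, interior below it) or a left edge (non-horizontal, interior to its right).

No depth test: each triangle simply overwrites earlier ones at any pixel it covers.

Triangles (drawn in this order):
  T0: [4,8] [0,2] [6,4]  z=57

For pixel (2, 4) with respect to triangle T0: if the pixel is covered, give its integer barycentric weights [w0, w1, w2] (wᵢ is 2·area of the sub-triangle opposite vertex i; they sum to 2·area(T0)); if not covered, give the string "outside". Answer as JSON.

T0:
  2·area = 28
  edge (4, 8)→(0, 2): d=(-4,-6) top-left  bias=+0
  edge (0, 2)→(6, 4): d=(6,2) right/bottom  bias=-1
  edge (6, 4)→(4, 8): d=(-2,4) right/bottom  bias=-1
    (0,1)@(1, 3): e=[2,4,22] → X
    (1,1)@(3, 3): e=[14,0,14] → .  [on edge]
    (0,2)@(1, 5): e=[-6,16,18] → .
    (1,2)@(3, 5): e=[6,12,10] → X
    (2,2)@(5, 5): e=[18,8,2] → X
    (3,2)@(7, 5): e=[30,4,-6] → .
    (1,3)@(3, 7): e=[-2,24,6] → .
    (2,3)@(5, 7): e=[10,20,-2] → .
  covered (3 px):
    . . . .
    X . . .
    . X X .
    . . . .
    . . . .

Answer: "outside"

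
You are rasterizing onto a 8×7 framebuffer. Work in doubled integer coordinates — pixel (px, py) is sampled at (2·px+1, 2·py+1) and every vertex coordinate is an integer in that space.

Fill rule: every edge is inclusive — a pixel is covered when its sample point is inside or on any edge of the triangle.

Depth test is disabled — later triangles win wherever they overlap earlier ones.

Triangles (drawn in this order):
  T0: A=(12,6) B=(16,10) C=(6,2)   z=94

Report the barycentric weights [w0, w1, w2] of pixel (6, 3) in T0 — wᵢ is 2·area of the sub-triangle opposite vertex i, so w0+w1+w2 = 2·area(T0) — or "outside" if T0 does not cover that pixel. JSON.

T0:
  2·area = 8
  edge (12, 6)→(16, 10): d=(4,4) inclusive
  edge (16, 10)→(6, 2): d=(-10,-8) inclusive
  edge (6, 2)→(12, 6): d=(6,4) inclusive
    (3,0)@(7, 1): e=[0,18,-10] → ·  [on edge]
    (4,1)@(9, 3): e=[0,14,-6] → ·  [on edge]
    (5,2)@(11, 5): e=[0,10,-2] → ·  [on edge]
    (6,3)@(13, 7): e=[0,6,2] → #  [on edge]
    (7,3)@(15, 7): e=[-8,22,-6] → ·
    (6,4)@(13, 9): e=[8,-14,14] → ·
    (7,4)@(15, 9): e=[0,2,6] → #  [on edge]
    (7,5)@(15, 11): e=[8,-18,18] → ·
  covered (2 px):
    · · · · · · · ·
    · · · · · · · ·
    · · · · · · · ·
    · · · · · · # ·
    · · · · · · · #
    · · · · · · · ·
    · · · · · · · ·

Result: [6,2,0]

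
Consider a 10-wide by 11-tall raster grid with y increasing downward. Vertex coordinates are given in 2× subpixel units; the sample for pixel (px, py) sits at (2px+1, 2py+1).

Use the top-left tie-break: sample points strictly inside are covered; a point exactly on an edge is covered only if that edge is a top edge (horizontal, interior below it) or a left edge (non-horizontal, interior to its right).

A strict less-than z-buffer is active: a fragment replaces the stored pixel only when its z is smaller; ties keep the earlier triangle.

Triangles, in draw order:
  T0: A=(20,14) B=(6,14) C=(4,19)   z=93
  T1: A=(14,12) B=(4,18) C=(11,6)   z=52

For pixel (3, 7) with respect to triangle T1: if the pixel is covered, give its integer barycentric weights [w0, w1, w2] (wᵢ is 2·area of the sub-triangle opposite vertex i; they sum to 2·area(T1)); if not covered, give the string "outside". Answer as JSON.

T0:
  2·area = 70  (B↔C swapped to make it positive)
  edge (20, 14)→(4, 19): d=(-16,5) right/bottom  bias=-1
  edge (4, 19)→(6, 14): d=(2,-5) top-left  bias=+0
  edge (6, 14)→(20, 14): d=(14,0) top-left  bias=+0
    (3,7)@(7, 15): e=[49,7,14] → X
    (4,7)@(9, 15): e=[39,17,14] → X
    (5,7)@(11, 15): e=[29,27,14] → X
    (6,7)@(13, 15): e=[19,37,14] → X
    (7,7)@(15, 15): e=[9,47,14] → X
    (8,7)@(17, 15): e=[-1,57,14] → .
    (2,8)@(5, 17): e=[27,1,42] → X
    (5,8)@(11, 17): e=[-3,31,42] → .
    (6,8)@(13, 17): e=[-13,41,42] → .
    (7,8)@(15, 17): e=[-23,51,42] → .
    (2,9)@(5, 19): e=[-5,5,70] → .
    (3,9)@(7, 19): e=[-15,15,70] → .
  covered (8 px):
    . . . . . . . . . .
    . . . . . . . . . .
    . . . . . . . . . .
    . . . . . . . . . .
    . . . . . . . . . .
    . . . . . . . . . .
    . . . . . . . . . .
    . . . X X X X X . .
    . . X X X . . . . .
    . . . . . . . . . .
    . . . . . . . . . .
T1:
  2·area = 78
  edge (14, 12)→(4, 18): d=(-10,6) right/bottom  bias=-1
  edge (4, 18)→(11, 6): d=(7,-12) top-left  bias=+0
  edge (11, 6)→(14, 12): d=(3,6) right/bottom  bias=-1
    (5,3)@(11, 7): e=[68,7,3] → X
    (6,3)@(13, 7): e=[56,31,-9] → .
    (5,4)@(11, 9): e=[48,21,9] → X
    (6,4)@(13, 9): e=[36,45,-3] → .
    (9,4)@(19, 9): e=[0,117,-39] → .  [on edge]
    (4,5)@(9, 11): e=[40,11,27] → X
    (6,5)@(13, 11): e=[16,59,3] → X
    (7,5)@(15, 11): e=[4,83,-9] → .
    (3,6)@(7, 13): e=[32,1,45] → X
    (6,6)@(13, 13): e=[-4,73,9] → .
    (3,7)@(7, 15): e=[12,15,51] → X
    (4,7)@(9, 15): e=[0,39,39] → .  [on edge]
  covered (10 px):
    . . . . . . . . . .
    . . . . . . . . . .
    . . . . . . . . . .
    . . . . . X . . . .
    . . . . . X . . . .
    . . . . X X X . . .
    . . . X X X . . . .
    . . . X . . . . . .
    . . X . . . . . . .
    . . . . . . . . . .
    . . . . . . . . . .

Answer: [15,51,12]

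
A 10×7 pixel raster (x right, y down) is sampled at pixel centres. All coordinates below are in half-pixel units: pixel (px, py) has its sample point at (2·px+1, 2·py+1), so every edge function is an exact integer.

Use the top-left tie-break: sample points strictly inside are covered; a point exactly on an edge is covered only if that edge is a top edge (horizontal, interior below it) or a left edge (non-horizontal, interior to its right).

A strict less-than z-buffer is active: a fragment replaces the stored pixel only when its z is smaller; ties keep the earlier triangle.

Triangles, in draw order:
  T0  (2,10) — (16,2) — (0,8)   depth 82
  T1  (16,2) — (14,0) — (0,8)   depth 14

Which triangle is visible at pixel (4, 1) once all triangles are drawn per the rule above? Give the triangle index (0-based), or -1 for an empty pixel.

T0:
  2·area = 44  (B↔C swapped to make it positive)
  edge (2, 10)→(0, 8): d=(-2,-2) top-left  bias=+0
  edge (0, 8)→(16, 2): d=(16,-6) top-left  bias=+0
  edge (16, 2)→(2, 10): d=(-14,8) right/bottom  bias=-1
    (4,2)@(9, 5): e=[24,6,14] → █
    (5,2)@(11, 5): e=[28,18,-2] → ·
    (1,3)@(3, 7): e=[8,2,34] → █
    (2,3)@(5, 7): e=[12,14,18] → █
    (3,3)@(7, 7): e=[16,26,2] → █
    (4,3)@(9, 7): e=[20,38,-14] → ·
    (0,4)@(1, 9): e=[0,22,22] → █  [on edge]
    (2,4)@(5, 9): e=[8,46,-10] → ·
    (3,4)@(7, 9): e=[12,58,-26] → ·
    (0,5)@(1, 11): e=[-4,54,-6] → ·
    (1,5)@(3, 11): e=[0,66,-22] → ·  [on edge]
    (2,6)@(5, 13): e=[0,110,-66] → ·  [on edge]
  covered (6 px):
    · · · · · · · · · ·
    · · · · · · · · · ·
    · · · · █ · · · · ·
    · █ █ █ · · · · · ·
    █ █ · · · · · · · ·
    · · · · · · · · · ·
    · · · · · · · · · ·
T1:
  2·area = 44  (B↔C swapped to make it positive)
  edge (16, 2)→(0, 8): d=(-16,6) right/bottom  bias=-1
  edge (0, 8)→(14, 0): d=(14,-8) top-left  bias=+0
  edge (14, 0)→(16, 2): d=(2,2) right/bottom  bias=-1
    (6,0)@(13, 1): e=[34,6,4] → █
    (7,0)@(15, 1): e=[22,22,0] → ·  [on edge]
    (4,1)@(9, 3): e=[26,2,16] → █
    (5,1)@(11, 3): e=[14,18,12] → █
    (7,1)@(15, 3): e=[-10,50,4] → ·
    (8,1)@(17, 3): e=[-22,66,0] → ·  [on edge]
    (3,2)@(7, 5): e=[6,14,24] → █
    (4,2)@(9, 5): e=[-6,30,20] → ·
    (5,2)@(11, 5): e=[-18,46,16] → ·
    (6,2)@(13, 5): e=[-30,62,12] → ·
    (9,2)@(19, 5): e=[-66,110,0] → ·  [on edge]
    (3,3)@(7, 7): e=[-26,42,28] → ·
  covered (5 px):
    · · · · · · █ · · ·
    · · · · █ █ █ · · ·
    · · · █ · · · · · ·
    · · · · · · · · · ·
    · · · · · · · · · ·
    · · · · · · · · · ·
    · · · · · · · · · ·

Z-buffer (winner per pixel, '.' = empty):
  . . . . . . 1 . . .
  . . . . 1 1 1 . . .
  . . . 1 0 . . . . .
  . 0 0 0 . . . . . .
  0 0 . . . . . . . .
  . . . . . . . . . .
  . . . . . . . . . .

Answer: 1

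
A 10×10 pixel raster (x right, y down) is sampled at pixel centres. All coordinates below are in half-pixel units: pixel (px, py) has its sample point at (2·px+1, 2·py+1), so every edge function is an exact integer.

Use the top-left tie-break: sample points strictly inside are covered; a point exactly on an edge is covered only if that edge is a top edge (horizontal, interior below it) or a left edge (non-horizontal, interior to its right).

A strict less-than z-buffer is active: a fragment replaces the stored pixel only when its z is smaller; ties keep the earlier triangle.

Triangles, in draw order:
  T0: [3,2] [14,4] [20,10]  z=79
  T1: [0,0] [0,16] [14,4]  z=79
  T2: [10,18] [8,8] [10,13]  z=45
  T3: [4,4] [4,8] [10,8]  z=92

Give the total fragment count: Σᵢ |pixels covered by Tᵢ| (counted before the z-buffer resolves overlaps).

T0:
  2·area = 54
  edge (3, 2)→(14, 4): d=(11,2) right/bottom  bias=-1
  edge (14, 4)→(20, 10): d=(6,6) right/bottom  bias=-1
  edge (20, 10)→(3, 2): d=(-17,-8) top-left  bias=+0
    (5,0)@(11, 1): e=[-27,0,81] → .  [on edge]
    (3,1)@(7, 3): e=[3,36,15] → X
    (4,1)@(9, 3): e=[-1,24,31] → .
    (6,1)@(13, 3): e=[-9,0,63] → .  [on edge]
    (3,2)@(7, 5): e=[25,48,-19] → .
    (5,2)@(11, 5): e=[17,24,13] → X
    (6,2)@(13, 5): e=[13,12,29] → X
    (7,2)@(15, 5): e=[9,0,45] → .  [on edge]
    (5,3)@(11, 7): e=[39,36,-21] → .
    (6,3)@(13, 7): e=[35,24,-5] → .
    (7,3)@(15, 7): e=[31,12,11] → X
    (8,3)@(17, 7): e=[27,0,27] → .  [on edge]
    (9,4)@(19, 9): e=[45,0,9] → .  [on edge]
  covered (4 px):
    . . . . . . . . . .
    . . . X . . . . . .
    . . . . . X X . . .
    . . . . . . . X . .
    . . . . . . . . . .
    . . . . . . . . . .
    . . . . . . . . . .
    . . . . . . . . . .
    . . . . . . . . . .
    . . . . . . . . . .
T1:
  2·area = 224  (B↔C swapped to make it positive)
  edge (0, 0)→(14, 4): d=(14,4) right/bottom  bias=-1
  edge (14, 4)→(0, 16): d=(-14,12) right/bottom  bias=-1
  edge (0, 16)→(0, 0): d=(0,-16) top-left  bias=+0
    (0,0)@(1, 1): e=[10,198,16] → X
    (1,0)@(3, 1): e=[2,174,48] → X
    (2,0)@(5, 1): e=[-6,150,80] → .
    (0,1)@(1, 3): e=[38,170,16] → X
    (2,1)@(5, 3): e=[22,122,80] → X
    (3,1)@(7, 3): e=[14,98,112] → X
    (4,1)@(9, 3): e=[6,74,144] → X
    (5,1)@(11, 3): e=[-2,50,176] → .
    (0,2)@(1, 5): e=[66,142,16] → X
    (5,2)@(11, 5): e=[26,22,176] → X
    (6,2)@(13, 5): e=[18,-2,208] → .
    (0,3)@(1, 7): e=[94,114,16] → X
  covered (28 px):
    X X . . . . . . . .
    X X X X X . . . . .
    X X X X X X . . . .
    X X X X X . . . . .
    X X X X . . . . . .
    X X X . . . . . . .
    X X . . . . . . . .
    X . . . . . . . . .
    . . . . . . . . . .
    . . . . . . . . . .
T2:
  2·area = 10
  edge (10, 18)→(8, 8): d=(-2,-10) top-left  bias=+0
  edge (8, 8)→(10, 13): d=(2,5) right/bottom  bias=-1
  edge (10, 13)→(10, 18): d=(0,5) right/bottom  bias=-1
    (3,1)@(7, 3): e=[0,-5,15] → .  [on edge]
    (4,5)@(9, 11): e=[4,1,5] → X
    (5,5)@(11, 11): e=[24,-9,-5] → .
    (4,6)@(9, 13): e=[0,5,5] → X  [on edge]
    (5,6)@(11, 13): e=[20,-5,-5] → .
    (4,7)@(9, 15): e=[-4,9,5] → .
  covered (2 px):
    . . . . . . . . . .
    . . . . . . . . . .
    . . . . . . . . . .
    . . . . . . . . . .
    . . . . . . . . . .
    . . . . X . . . . .
    . . . . X . . . . .
    . . . . . . . . . .
    . . . . . . . . . .
    . . . . . . . . . .
T3:
  2·area = 24  (B↔C swapped to make it positive)
  edge (4, 4)→(10, 8): d=(6,4) right/bottom  bias=-1
  edge (10, 8)→(4, 8): d=(-6,0) right/bottom  bias=-1
  edge (4, 8)→(4, 4): d=(0,-4) top-left  bias=+0
    (2,2)@(5, 5): e=[2,18,4] → X
    (3,2)@(7, 5): e=[-6,18,12] → .
    (2,3)@(5, 7): e=[14,6,4] → X
    (3,3)@(7, 7): e=[6,6,12] → X
    (4,3)@(9, 7): e=[-2,6,20] → .
    (2,4)@(5, 9): e=[26,-6,4] → .
    (3,4)@(7, 9): e=[18,-6,12] → .
  covered (3 px):
    . . . . . . . . . .
    . . . . . . . . . .
    . . X . . . . . . .
    . . X X . . . . . .
    . . . . . . . . . .
    . . . . . . . . . .
    . . . . . . . . . .
    . . . . . . . . . .
    . . . . . . . . . .
    . . . . . . . . . .

Final: 37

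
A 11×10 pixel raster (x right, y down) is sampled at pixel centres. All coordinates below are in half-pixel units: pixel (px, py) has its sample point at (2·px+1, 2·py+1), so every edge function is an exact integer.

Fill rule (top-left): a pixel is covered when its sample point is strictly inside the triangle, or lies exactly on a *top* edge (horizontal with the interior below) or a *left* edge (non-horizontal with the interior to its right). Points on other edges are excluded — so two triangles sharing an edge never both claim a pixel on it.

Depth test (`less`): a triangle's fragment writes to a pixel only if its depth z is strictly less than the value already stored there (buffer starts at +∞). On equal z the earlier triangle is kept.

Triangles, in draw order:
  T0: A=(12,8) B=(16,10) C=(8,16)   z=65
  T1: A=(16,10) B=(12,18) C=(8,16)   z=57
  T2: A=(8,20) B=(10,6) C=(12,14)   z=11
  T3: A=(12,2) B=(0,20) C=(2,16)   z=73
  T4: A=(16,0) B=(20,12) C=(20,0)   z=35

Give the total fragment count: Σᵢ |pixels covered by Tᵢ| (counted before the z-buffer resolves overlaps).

T0:
  2·area = 40
  edge (12, 8)→(16, 10): d=(4,2) right/bottom  bias=-1
  edge (16, 10)→(8, 16): d=(-8,6) right/bottom  bias=-1
  edge (8, 16)→(12, 8): d=(4,-8) top-left  bias=+0
    (6,4)@(13, 9): e=[2,26,12] → █
    (7,4)@(15, 9): e=[-2,14,28] → ·
    (5,5)@(11, 11): e=[14,22,4] → █
    (7,5)@(15, 11): e=[6,-2,36] → ·
    (5,6)@(11, 13): e=[22,6,12] → █
    (6,6)@(13, 13): e=[18,-6,28] → ·
    (4,7)@(9, 15): e=[34,2,4] → █
    (5,7)@(11, 15): e=[30,-10,20] → ·
    (4,8)@(9, 17): e=[42,-14,12] → ·
  covered (5 px):
    · · · · · · · · · · ·
    · · · · · · · · · · ·
    · · · · · · · · · · ·
    · · · · · · · · · · ·
    · · · · · · █ · · · ·
    · · · · · █ █ · · · ·
    · · · · · █ · · · · ·
    · · · · █ · · · · · ·
    · · · · · · · · · · ·
    · · · · · · · · · · ·
T1:
  2·area = 40
  edge (16, 10)→(12, 18): d=(-4,8) right/bottom  bias=-1
  edge (12, 18)→(8, 16): d=(-4,-2) top-left  bias=+0
  edge (8, 16)→(16, 10): d=(8,-6) top-left  bias=+0
    (7,5)@(15, 11): e=[4,34,2] → █
    (8,5)@(17, 11): e=[-12,38,14] → ·
    (6,6)@(13, 13): e=[12,22,6] → █
    (7,6)@(15, 13): e=[-4,26,18] → ·
    (5,7)@(11, 15): e=[20,10,10] → █
    (7,7)@(15, 15): e=[-12,18,34] → ·
    (5,8)@(11, 17): e=[12,2,26] → █
    (6,8)@(13, 17): e=[-4,6,38] → ·
    (5,9)@(11, 19): e=[4,-6,42] → ·
  covered (5 px):
    · · · · · · · · · · ·
    · · · · · · · · · · ·
    · · · · · · · · · · ·
    · · · · · · · · · · ·
    · · · · · · · · · · ·
    · · · · · · · █ · · ·
    · · · · · · █ · · · ·
    · · · · · █ █ · · · ·
    · · · · · █ · · · · ·
    · · · · · · · · · · ·
T2:
  2·area = 44
  edge (8, 20)→(10, 6): d=(2,-14) top-left  bias=+0
  edge (10, 6)→(12, 14): d=(2,8) right/bottom  bias=-1
  edge (12, 14)→(8, 20): d=(-4,6) right/bottom  bias=-1
    (5,5)@(11, 11): e=[24,2,18] → █
    (6,5)@(13, 11): e=[52,-14,6] → ·
    (4,6)@(9, 13): e=[0,22,22] → █  [on edge]
    (6,6)@(13, 13): e=[56,-10,-2] → ·
    (4,7)@(9, 15): e=[4,26,14] → █
    (6,7)@(13, 15): e=[60,-6,-10] → ·
    (4,8)@(9, 17): e=[8,30,6] → █
    (5,8)@(11, 17): e=[36,14,-6] → ·
    (4,9)@(9, 19): e=[12,34,-2] → ·
  covered (6 px):
    · · · · · · · · · · ·
    · · · · · · · · · · ·
    · · · · · · · · · · ·
    · · · · · · · · · · ·
    · · · · · · · · · · ·
    · · · · · █ · · · · ·
    · · · · █ █ · · · · ·
    · · · · █ █ · · · · ·
    · · · · █ · · · · · ·
    · · · · · · · · · · ·
T3:
  2·area = 12
  edge (12, 2)→(0, 20): d=(-12,18) right/bottom  bias=-1
  edge (0, 20)→(2, 16): d=(2,-4) top-left  bias=+0
  edge (2, 16)→(12, 2): d=(10,-14) top-left  bias=+0
    (3,4)@(7, 9): e=[6,6,0] → █  [on edge]
    (4,4)@(9, 9): e=[-30,14,28] → ·
    (3,5)@(7, 11): e=[-18,10,20] → ·
    (1,7)@(3, 15): e=[6,2,4] → █
    (2,7)@(5, 15): e=[-30,10,32] → ·
    (1,8)@(3, 17): e=[-18,6,24] → ·
  covered (2 px):
    · · · · · · · · · · ·
    · · · · · · · · · · ·
    · · · · · · · · · · ·
    · · · · · · · · · · ·
    · · · █ · · · · · · ·
    · · · · · · · · · · ·
    · · · · · · · · · · ·
    · █ · · · · · · · · ·
    · · · · · · · · · · ·
    · · · · · · · · · · ·
T4:
  2·area = 48  (B↔C swapped to make it positive)
  edge (16, 0)→(20, 0): d=(4,0) top-left  bias=+0
  edge (20, 0)→(20, 12): d=(0,12) right/bottom  bias=-1
  edge (20, 12)→(16, 0): d=(-4,-12) top-left  bias=+0
    (8,0)@(17, 1): e=[4,36,8] → █
    (9,0)@(19, 1): e=[4,12,32] → █
    (10,0)@(21, 1): e=[4,-12,56] → ·
    (8,1)@(17, 3): e=[12,36,0] → █  [on edge]
    (10,1)@(21, 3): e=[12,-12,48] → ·
    (8,2)@(17, 5): e=[20,36,-8] → ·
    (9,2)@(19, 5): e=[20,12,16] → █
    (10,2)@(21, 5): e=[20,-12,40] → ·
    (9,3)@(19, 7): e=[28,12,8] → █
    (10,3)@(21, 7): e=[28,-12,32] → ·
    (9,4)@(19, 9): e=[36,12,0] → █  [on edge]
    (10,4)@(21, 9): e=[36,-12,24] → ·
    (10,7)@(21, 15): e=[60,-12,0] → ·  [on edge]
  covered (7 px):
    · · · · · · · · █ █ ·
    · · · · · · · · █ █ ·
    · · · · · · · · · █ ·
    · · · · · · · · · █ ·
    · · · · · · · · · █ ·
    · · · · · · · · · · ·
    · · · · · · · · · · ·
    · · · · · · · · · · ·
    · · · · · · · · · · ·
    · · · · · · · · · · ·

Answer: 25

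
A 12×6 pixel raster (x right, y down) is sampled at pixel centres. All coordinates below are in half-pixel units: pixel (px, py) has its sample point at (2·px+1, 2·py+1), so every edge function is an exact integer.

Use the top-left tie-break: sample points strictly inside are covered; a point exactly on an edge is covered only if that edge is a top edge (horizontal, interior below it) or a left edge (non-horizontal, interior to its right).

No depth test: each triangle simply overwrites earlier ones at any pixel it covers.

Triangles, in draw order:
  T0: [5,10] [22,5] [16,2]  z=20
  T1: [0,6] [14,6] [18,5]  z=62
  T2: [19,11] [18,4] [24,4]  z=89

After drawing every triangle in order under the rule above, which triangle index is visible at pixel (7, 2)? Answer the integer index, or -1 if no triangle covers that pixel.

T0:
  2·area = 81  (B↔C swapped to make it positive)
  edge (5, 10)→(16, 2): d=(11,-8) top-left  bias=+0
  edge (16, 2)→(22, 5): d=(6,3) right/bottom  bias=-1
  edge (22, 5)→(5, 10): d=(-17,5) right/bottom  bias=-1
    (7,1)@(15, 3): e=[3,9,69] → █
    (8,1)@(17, 3): e=[19,3,59] → █
    (9,1)@(19, 3): e=[35,-3,49] → ·
    (6,2)@(13, 5): e=[9,27,45] → █
    (9,2)@(19, 5): e=[57,9,15] → █
    (10,2)@(21, 5): e=[73,3,5] → █
    (11,2)@(23, 5): e=[89,-3,-5] → ·
    (5,3)@(11, 7): e=[15,45,21] → █
    (8,3)@(17, 7): e=[63,27,-9] → ·
    (9,3)@(19, 7): e=[79,21,-19] → ·
    (10,3)@(21, 7): e=[95,15,-29] → ·
    (3,4)@(7, 9): e=[5,69,7] → █
  covered (11 px):
    · · · · · · · · · · · ·
    · · · · · · · █ █ · · ·
    · · · · · · █ █ █ █ █ ·
    · · · · · █ █ █ · · · ·
    · · · █ · · · · · · · ·
    · · · · · · · · · · · ·
T1:
  2·area = 14  (B↔C swapped to make it positive)
  edge (0, 6)→(18, 5): d=(18,-1) top-left  bias=+0
  edge (18, 5)→(14, 6): d=(-4,1) right/bottom  bias=-1
  edge (14, 6)→(0, 6): d=(-14,0) right/bottom  bias=-1
  covered (0 px):
    · · · · · · · · · · · ·
    · · · · · · · · · · · ·
    · · · · · · · · · · · ·
    · · · · · · · · · · · ·
    · · · · · · · · · · · ·
    · · · · · · · · · · · ·
T2:
  2·area = 42
  edge (19, 11)→(18, 4): d=(-1,-7) top-left  bias=+0
  edge (18, 4)→(24, 4): d=(6,0) top-left  bias=+0
  edge (24, 4)→(19, 11): d=(-5,7) right/bottom  bias=-1
    (9,2)@(19, 5): e=[6,6,30] → █
    (10,2)@(21, 5): e=[20,6,16] → █
    (11,2)@(23, 5): e=[34,6,2] → █
    (9,3)@(19, 7): e=[4,18,20] → █
    (11,3)@(23, 7): e=[32,18,-8] → ·
    (9,4)@(19, 9): e=[2,30,10] → █
    (10,4)@(21, 9): e=[16,30,-4] → ·
    (9,5)@(19, 11): e=[0,42,0] → ·  [on edge]
  covered (6 px):
    · · · · · · · · · · · ·
    · · · · · · · · · · · ·
    · · · · · · · · · █ █ █
    · · · · · · · · · █ █ ·
    · · · · · · · · · █ · ·
    · · · · · · · · · · · ·

Z-buffer (winner per pixel, '.' = empty):
  . . . . . . . . . . . .
  . . . . . . . 0 0 . . .
  . . . . . . 0 0 0 2 2 2
  . . . . . 0 0 0 . 2 2 .
  . . . 0 . . . . . 2 . .
  . . . . . . . . . . . .

Final: 0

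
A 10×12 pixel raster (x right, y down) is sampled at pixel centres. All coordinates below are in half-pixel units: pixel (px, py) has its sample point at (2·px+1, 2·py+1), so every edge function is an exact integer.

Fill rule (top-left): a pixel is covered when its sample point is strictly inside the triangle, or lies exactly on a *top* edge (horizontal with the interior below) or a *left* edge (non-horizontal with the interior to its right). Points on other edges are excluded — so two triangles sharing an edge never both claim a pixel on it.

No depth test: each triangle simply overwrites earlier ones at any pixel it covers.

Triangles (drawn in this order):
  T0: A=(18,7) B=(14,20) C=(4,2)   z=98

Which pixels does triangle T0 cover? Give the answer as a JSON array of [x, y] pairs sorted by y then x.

T0:
  2·area = 202
  edge (18, 7)→(14, 20): d=(-4,13) right/bottom  bias=-1
  edge (14, 20)→(4, 2): d=(-10,-18) top-left  bias=+0
  edge (4, 2)→(18, 7): d=(14,5) right/bottom  bias=-1
    (2,1)@(5, 3): e=[185,8,9] → X
    (3,1)@(7, 3): e=[159,44,-1] → .
    (2,2)@(5, 5): e=[177,-12,37] → .
    (3,2)@(7, 5): e=[151,24,27] → X
    (4,2)@(9, 5): e=[125,60,17] → X
    (5,2)@(11, 5): e=[99,96,7] → X
    (6,2)@(13, 5): e=[73,132,-3] → .
    (3,3)@(7, 7): e=[143,4,55] → X
    (6,3)@(13, 7): e=[65,112,25] → X
    (7,3)@(15, 7): e=[39,148,15] → X
    (8,3)@(17, 7): e=[13,184,5] → X
    (9,3)@(19, 7): e=[-13,220,-5] → .
    (4,5)@(9, 11): e=[101,0,101] → X  [on edge]
  covered (25 px):
    . . . . . . . . . .
    . . X . . . . . . .
    . . . X X X . . . .
    . . . X X X X X X .
    . . . . X X X X X .
    . . . . X X X X . .
    . . . . . X X X . .
    . . . . . . X X . .
    . . . . . . X . . .
    . . . . . . . . . .
    . . . . . . . . . .
    . . . . . . . . . .

Answer: [[2,1],[3,2],[4,2],[5,2],[3,3],[4,3],[5,3],[6,3],[7,3],[8,3],[4,4],[5,4],[6,4],[7,4],[8,4],[4,5],[5,5],[6,5],[7,5],[5,6],[6,6],[7,6],[6,7],[7,7],[6,8]]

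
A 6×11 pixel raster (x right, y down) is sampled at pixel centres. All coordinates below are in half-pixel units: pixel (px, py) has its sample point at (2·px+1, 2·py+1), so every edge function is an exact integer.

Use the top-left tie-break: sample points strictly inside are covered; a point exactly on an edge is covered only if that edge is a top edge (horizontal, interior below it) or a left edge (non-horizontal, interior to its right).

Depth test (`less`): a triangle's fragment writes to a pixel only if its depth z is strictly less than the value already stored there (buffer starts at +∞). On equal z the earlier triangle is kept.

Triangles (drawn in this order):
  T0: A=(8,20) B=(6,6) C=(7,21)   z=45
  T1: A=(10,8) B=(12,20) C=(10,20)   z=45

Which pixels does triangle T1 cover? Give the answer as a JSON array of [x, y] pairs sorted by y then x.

T0:
  2·area = 16  (B↔C swapped to make it positive)
  edge (8, 20)→(7, 21): d=(-1,1) right/bottom  bias=-1
  edge (7, 21)→(6, 6): d=(-1,-15) top-left  bias=+0
  edge (6, 6)→(8, 20): d=(2,14) right/bottom  bias=-1
    (3,6)@(7, 13): e=[8,8,0] → .  [on edge]
    (3,7)@(7, 15): e=[6,6,4] → X
    (4,7)@(9, 15): e=[4,36,-24] → .
    (3,8)@(7, 17): e=[4,4,8] → X
    (4,8)@(9, 17): e=[2,34,-20] → .
    (5,8)@(11, 17): e=[0,64,-48] → .  [on edge]
    (3,9)@(7, 19): e=[2,2,12] → X
    (4,9)@(9, 19): e=[0,32,-16] → .  [on edge]
    (3,10)@(7, 21): e=[0,0,16] → .  [on edge]
  covered (3 px):
    . . . . . .
    . . . . . .
    . . . . . .
    . . . . . .
    . . . . . .
    . . . . . .
    . . . . . .
    . . . X . .
    . . . X . .
    . . . X . .
    . . . . . .
T1:
  2·area = 24
  edge (10, 8)→(12, 20): d=(2,12) right/bottom  bias=-1
  edge (12, 20)→(10, 20): d=(-2,0) right/bottom  bias=-1
  edge (10, 20)→(10, 8): d=(0,-12) top-left  bias=+0
    (5,7)@(11, 15): e=[2,10,12] → X
    (5,8)@(11, 17): e=[6,6,12] → X
    (5,9)@(11, 19): e=[10,2,12] → X
    (5,10)@(11, 21): e=[14,-2,12] → .
  covered (3 px):
    . . . . . .
    . . . . . .
    . . . . . .
    . . . . . .
    . . . . . .
    . . . . . .
    . . . . . .
    . . . . . X
    . . . . . X
    . . . . . X
    . . . . . .

Answer: [[5,7],[5,8],[5,9]]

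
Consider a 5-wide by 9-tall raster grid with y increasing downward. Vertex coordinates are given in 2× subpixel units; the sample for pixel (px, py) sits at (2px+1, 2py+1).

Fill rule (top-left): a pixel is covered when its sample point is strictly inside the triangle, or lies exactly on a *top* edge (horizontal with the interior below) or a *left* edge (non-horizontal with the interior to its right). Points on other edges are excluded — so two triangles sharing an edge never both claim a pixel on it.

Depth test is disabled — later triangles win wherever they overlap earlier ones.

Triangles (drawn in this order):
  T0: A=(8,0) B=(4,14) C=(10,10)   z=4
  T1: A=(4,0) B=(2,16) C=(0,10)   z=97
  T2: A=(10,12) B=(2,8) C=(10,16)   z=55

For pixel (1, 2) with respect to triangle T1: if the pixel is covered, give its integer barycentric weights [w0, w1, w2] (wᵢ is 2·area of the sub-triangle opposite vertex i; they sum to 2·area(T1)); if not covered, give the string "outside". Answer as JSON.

T0:
  2·area = 68  (B↔C swapped to make it positive)
  edge (8, 0)→(10, 10): d=(2,10) right/bottom  bias=-1
  edge (10, 10)→(4, 14): d=(-6,4) right/bottom  bias=-1
  edge (4, 14)→(8, 0): d=(4,-14) top-left  bias=+0
    (3,2)@(7, 5): e=[20,42,6] → █
    (4,2)@(9, 5): e=[0,34,34] → ·  [on edge]
    (3,3)@(7, 7): e=[24,30,14] → █
    (4,3)@(9, 7): e=[4,22,42] → █
    (3,4)@(7, 9): e=[28,18,22] → █
    (2,5)@(5, 11): e=[52,14,2] → █
    (4,5)@(9, 11): e=[12,-2,58] → ·
    (2,6)@(5, 13): e=[56,2,10] → █
    (3,6)@(7, 13): e=[36,-6,38] → ·
    (2,7)@(5, 15): e=[60,-10,18] → ·
  covered (8 px):
    · · · · ·
    · · · · ·
    · · · █ ·
    · · · █ █
    · · · █ █
    · · █ █ ·
    · · █ · ·
    · · · · ·
    · · · · ·
T1:
  2·area = 44
  edge (4, 0)→(2, 16): d=(-2,16) right/bottom  bias=-1
  edge (2, 16)→(0, 10): d=(-2,-6) top-left  bias=+0
  edge (0, 10)→(4, 0): d=(4,-10) top-left  bias=+0
    (1,1)@(3, 3): e=[10,32,2] → █
    (2,1)@(5, 3): e=[-22,44,22] → ·
    (1,2)@(3, 5): e=[6,28,10] → █
    (2,2)@(5, 5): e=[-26,40,30] → ·
    (1,3)@(3, 7): e=[2,24,18] → █
    (2,3)@(5, 7): e=[-30,36,38] → ·
    (0,4)@(1, 9): e=[30,8,6] → █
    (1,4)@(3, 9): e=[-2,20,26] → ·
    (0,5)@(1, 11): e=[26,4,14] → █
    (1,5)@(3, 11): e=[-6,16,34] → ·
    (0,6)@(1, 13): e=[22,0,22] → █  [on edge]
    (1,6)@(3, 13): e=[-10,12,42] → ·
  covered (6 px):
    · · · · ·
    · █ · · ·
    · █ · · ·
    · █ · · ·
    █ · · · ·
    █ · · · ·
    █ · · · ·
    · · · · ·
    · · · · ·
T2:
  2·area = 32  (B↔C swapped to make it positive)
  edge (10, 12)→(10, 16): d=(0,4) right/bottom  bias=-1
  edge (10, 16)→(2, 8): d=(-8,-8) top-left  bias=+0
  edge (2, 8)→(10, 12): d=(8,4) right/bottom  bias=-1
    (0,3)@(1, 7): e=[36,0,-4] → ·  [on edge]
    (1,4)@(3, 9): e=[28,0,4] → █  [on edge]
    (2,4)@(5, 9): e=[20,16,-4] → ·
    (1,5)@(3, 11): e=[28,-16,20] → ·
    (2,5)@(5, 11): e=[20,0,12] → █  [on edge]
    (3,5)@(7, 11): e=[12,16,4] → █
    (4,5)@(9, 11): e=[4,32,-4] → ·
    (2,6)@(5, 13): e=[20,-16,28] → ·
    (3,6)@(7, 13): e=[12,0,20] → █  [on edge]
    (4,6)@(9, 13): e=[4,16,12] → █
    (3,7)@(7, 15): e=[12,-16,36] → ·
    (4,7)@(9, 15): e=[4,0,28] → █  [on edge]
  covered (6 px):
    · · · · ·
    · · · · ·
    · · · · ·
    · · · · ·
    · █ · · ·
    · · █ █ ·
    · · · █ █
    · · · · █
    · · · · ·

Result: [28,10,6]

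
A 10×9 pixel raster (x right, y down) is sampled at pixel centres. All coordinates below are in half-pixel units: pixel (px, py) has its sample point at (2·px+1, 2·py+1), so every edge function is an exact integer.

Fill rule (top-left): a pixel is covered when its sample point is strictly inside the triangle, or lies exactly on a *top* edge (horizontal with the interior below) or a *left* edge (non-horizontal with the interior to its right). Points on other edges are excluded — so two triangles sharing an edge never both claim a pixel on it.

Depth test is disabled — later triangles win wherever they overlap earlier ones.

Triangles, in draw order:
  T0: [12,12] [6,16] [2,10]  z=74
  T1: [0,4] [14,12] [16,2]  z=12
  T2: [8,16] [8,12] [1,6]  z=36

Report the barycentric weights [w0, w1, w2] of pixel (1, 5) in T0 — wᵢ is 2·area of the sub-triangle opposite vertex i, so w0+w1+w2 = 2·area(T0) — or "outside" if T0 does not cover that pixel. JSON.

T0:
  2·area = 52
  edge (12, 12)→(6, 16): d=(-6,4) right/bottom  bias=-1
  edge (6, 16)→(2, 10): d=(-4,-6) top-left  bias=+0
  edge (2, 10)→(12, 12): d=(10,2) right/bottom  bias=-1
    (1,5)@(3, 11): e=[42,2,8] → X
    (2,5)@(5, 11): e=[34,14,4] → X
    (3,5)@(7, 11): e=[26,26,0] → .  [on edge]
    (1,6)@(3, 13): e=[30,-6,28] → .
    (2,6)@(5, 13): e=[22,6,24] → X
    (3,6)@(7, 13): e=[14,18,20] → X
    (4,6)@(9, 13): e=[6,30,16] → X
    (5,6)@(11, 13): e=[-2,42,12] → .
    (8,6)@(17, 13): e=[-26,78,0] → .  [on edge]
    (2,7)@(5, 15): e=[10,-2,44] → .
    (3,7)@(7, 15): e=[2,10,40] → X
    (4,7)@(9, 15): e=[-6,22,36] → .
  covered (6 px):
    . . . . . . . . . .
    . . . . . . . . . .
    . . . . . . . . . .
    . . . . . . . . . .
    . . . . . . . . . .
    . X X . . . . . . .
    . . X X X . . . . .
    . . . X . . . . . .
    . . . . . . . . . .
T1:
  2·area = 156  (B↔C swapped to make it positive)
  edge (0, 4)→(16, 2): d=(16,-2) top-left  bias=+0
  edge (16, 2)→(14, 12): d=(-2,10) right/bottom  bias=-1
  edge (14, 12)→(0, 4): d=(-14,-8) top-left  bias=+0
    (4,1)@(9, 3): e=[2,68,86] → X
    (5,1)@(11, 3): e=[6,48,102] → X
    (6,1)@(13, 3): e=[10,28,118] → X
    (7,1)@(15, 3): e=[14,8,134] → X
    (8,1)@(17, 3): e=[18,-12,150] → .
    (1,2)@(3, 5): e=[22,124,10] → X
    (2,2)@(5, 5): e=[26,104,26] → X
    (3,2)@(7, 5): e=[30,84,42] → X
    (8,2)@(17, 5): e=[50,-16,122] → .
    (1,3)@(3, 7): e=[54,120,-18] → .
    (2,3)@(5, 7): e=[58,100,-2] → .
    (3,3)@(7, 7): e=[62,80,14] → X
    (7,3)@(15, 7): e=[78,0,78] → .  [on edge]
    (6,8)@(13, 17): e=[234,0,-78] → .  [on edge]
  covered (19 px):
    . . . . . . . . . .
    . . . . X X X X . .
    . X X X X X X X . .
    . . . X X X X . . .
    . . . . X X X . . .
    . . . . . . X . . .
    . . . . . . . . . .
    . . . . . . . . . .
    . . . . . . . . . .
T2:
  2·area = 28  (B↔C swapped to make it positive)
  edge (8, 16)→(1, 6): d=(-7,-10) top-left  bias=+0
  edge (1, 6)→(8, 12): d=(7,6) right/bottom  bias=-1
  edge (8, 12)→(8, 16): d=(0,4) right/bottom  bias=-1
    (2,5)@(5, 11): e=[5,11,12] → X
    (3,5)@(7, 11): e=[25,-1,4] → .
    (2,6)@(5, 13): e=[-9,25,12] → .
    (3,6)@(7, 13): e=[11,13,4] → X
    (4,6)@(9, 13): e=[31,1,-4] → .
    (3,7)@(7, 15): e=[-3,27,4] → .
  covered (2 px):
    . . . . . . . . . .
    . . . . . . . . . .
    . . . . . . . . . .
    . . . . . . . . . .
    . . . . . . . . . .
    . . X . . . . . . .
    . . . X . . . . . .
    . . . . . . . . . .
    . . . . . . . . . .

Result: [2,8,42]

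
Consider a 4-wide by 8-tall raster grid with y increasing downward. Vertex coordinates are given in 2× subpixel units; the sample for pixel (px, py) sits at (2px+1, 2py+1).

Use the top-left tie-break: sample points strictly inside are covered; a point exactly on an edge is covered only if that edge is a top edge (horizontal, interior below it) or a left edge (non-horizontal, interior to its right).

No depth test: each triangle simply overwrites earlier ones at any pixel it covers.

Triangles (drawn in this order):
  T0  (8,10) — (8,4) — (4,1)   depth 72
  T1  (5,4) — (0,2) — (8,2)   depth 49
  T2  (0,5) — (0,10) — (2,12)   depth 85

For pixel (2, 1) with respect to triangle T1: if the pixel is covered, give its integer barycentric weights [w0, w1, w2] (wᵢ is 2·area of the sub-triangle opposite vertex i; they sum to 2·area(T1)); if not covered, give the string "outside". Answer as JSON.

T0:
  2·area = 24  (B↔C swapped to make it positive)
  edge (8, 10)→(4, 1): d=(-4,-9) top-left  bias=+0
  edge (4, 1)→(8, 4): d=(4,3) right/bottom  bias=-1
  edge (8, 4)→(8, 10): d=(0,6) right/bottom  bias=-1
    (2,1)@(5, 3): e=[1,5,18] → #
    (3,1)@(7, 3): e=[19,-1,6] → ·
    (2,2)@(5, 5): e=[-7,13,18] → ·
    (3,2)@(7, 5): e=[11,7,6] → #
    (3,3)@(7, 7): e=[3,15,6] → #
    (3,4)@(7, 9): e=[-5,23,6] → ·
  covered (3 px):
    · · · ·
    · · # ·
    · · · #
    · · · #
    · · · ·
    · · · ·
    · · · ·
    · · · ·
T1:
  2·area = 16
  edge (5, 4)→(0, 2): d=(-5,-2) top-left  bias=+0
  edge (0, 2)→(8, 2): d=(8,0) top-left  bias=+0
  edge (8, 2)→(5, 4): d=(-3,2) right/bottom  bias=-1
    (1,1)@(3, 3): e=[1,8,7] → #
    (2,1)@(5, 3): e=[5,8,3] → #
    (3,1)@(7, 3): e=[9,8,-1] → ·
    (1,2)@(3, 5): e=[-9,24,1] → ·
    (2,2)@(5, 5): e=[-5,24,-3] → ·
  covered (2 px):
    · · · ·
    · # # ·
    · · · ·
    · · · ·
    · · · ·
    · · · ·
    · · · ·
    · · · ·
T2:
  2·area = 10  (B↔C swapped to make it positive)
  edge (0, 5)→(2, 12): d=(2,7) right/bottom  bias=-1
  edge (2, 12)→(0, 10): d=(-2,-2) top-left  bias=+0
  edge (0, 10)→(0, 5): d=(0,-5) top-left  bias=+0
    (0,4)@(1, 9): e=[1,4,5] → #
    (1,4)@(3, 9): e=[-13,8,15] → ·
    (0,5)@(1, 11): e=[5,0,5] → #  [on edge]
    (1,5)@(3, 11): e=[-9,4,15] → ·
    (0,6)@(1, 13): e=[9,-4,5] → ·
    (1,6)@(3, 13): e=[-5,0,15] → ·  [on edge]
    (2,7)@(5, 15): e=[-15,0,25] → ·  [on edge]
  covered (2 px):
    · · · ·
    · · · ·
    · · · ·
    · · · ·
    # · · ·
    # · · ·
    · · · ·
    · · · ·

Final: [8,3,5]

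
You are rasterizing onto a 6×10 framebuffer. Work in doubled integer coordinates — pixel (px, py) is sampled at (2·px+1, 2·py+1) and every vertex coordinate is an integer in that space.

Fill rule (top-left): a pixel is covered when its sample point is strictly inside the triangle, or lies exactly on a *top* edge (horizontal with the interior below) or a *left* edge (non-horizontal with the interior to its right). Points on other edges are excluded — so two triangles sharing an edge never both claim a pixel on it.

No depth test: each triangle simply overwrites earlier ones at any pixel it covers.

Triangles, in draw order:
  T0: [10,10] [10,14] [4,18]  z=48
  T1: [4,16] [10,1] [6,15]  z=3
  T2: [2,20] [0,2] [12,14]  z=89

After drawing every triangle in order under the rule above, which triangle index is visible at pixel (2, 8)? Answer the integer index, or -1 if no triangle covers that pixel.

T0:
  2·area = 24
  edge (10, 10)→(10, 14): d=(0,4) right/bottom  bias=-1
  edge (10, 14)→(4, 18): d=(-6,4) right/bottom  bias=-1
  edge (4, 18)→(10, 10): d=(6,-8) top-left  bias=+0
    (4,6)@(9, 13): e=[4,10,10] → █
    (5,6)@(11, 13): e=[-4,2,26] → ·
    (3,7)@(7, 15): e=[12,6,6] → █
    (4,7)@(9, 15): e=[4,-2,22] → ·
    (2,8)@(5, 17): e=[20,2,2] → █
    (3,8)@(7, 17): e=[12,-6,18] → ·
    (2,9)@(5, 19): e=[20,-10,14] → ·
  covered (3 px):
    · · · · · ·
    · · · · · ·
    · · · · · ·
    · · · · · ·
    · · · · · ·
    · · · · · ·
    · · · · █ ·
    · · · █ · ·
    · · █ · · ·
    · · · · · ·
T1:
  2·area = 24
  edge (4, 16)→(10, 1): d=(6,-15) top-left  bias=+0
  edge (10, 1)→(6, 15): d=(-4,14) right/bottom  bias=-1
  edge (6, 15)→(4, 16): d=(-2,1) right/bottom  bias=-1
    (3,4)@(7, 9): e=[3,10,11] → █
    (4,4)@(9, 9): e=[33,-18,9] → ·
    (3,5)@(7, 11): e=[15,2,7] → █
    (4,5)@(9, 11): e=[45,-26,5] → ·
    (3,6)@(7, 13): e=[27,-6,3] → ·
    (2,7)@(5, 15): e=[9,14,1] → █
    (3,7)@(7, 15): e=[39,-14,-1] → ·
    (2,8)@(5, 17): e=[21,6,-3] → ·
  covered (3 px):
    · · · · · ·
    · · · · · ·
    · · · · · ·
    · · · · · ·
    · · · █ · ·
    · · · █ · ·
    · · · · · ·
    · · █ · · ·
    · · · · · ·
    · · · · · ·
T2:
  2·area = 192
  edge (2, 20)→(0, 2): d=(-2,-18) top-left  bias=+0
  edge (0, 2)→(12, 14): d=(12,12) right/bottom  bias=-1
  edge (12, 14)→(2, 20): d=(-10,6) right/bottom  bias=-1
    (0,1)@(1, 3): e=[16,0,176] → ·  [on edge]
    (0,2)@(1, 5): e=[12,24,156] → █
    (1,2)@(3, 5): e=[48,0,144] → ·  [on edge]
    (0,3)@(1, 7): e=[8,48,136] → █
    (1,3)@(3, 7): e=[44,24,124] → █
    (2,3)@(5, 7): e=[80,0,112] → ·  [on edge]
    (0,4)@(1, 9): e=[4,72,116] → █
    (2,4)@(5, 9): e=[76,24,92] → █
    (3,4)@(7, 9): e=[112,0,80] → ·  [on edge]
    (0,5)@(1, 11): e=[0,96,96] → █  [on edge]
    (3,5)@(7, 11): e=[108,24,60] → █
    (4,5)@(9, 11): e=[144,0,48] → ·  [on edge]
    (5,6)@(11, 13): e=[176,0,16] → ·  [on edge]
    (3,8)@(7, 17): e=[96,96,0] → ·  [on edge]
  covered (21 px):
    · · · · · ·
    · · · · · ·
    █ · · · · ·
    █ █ · · · ·
    █ █ █ · · ·
    █ █ █ █ · ·
    · █ █ █ █ ·
    · █ █ █ █ ·
    · █ █ · · ·
    · █ · · · ·

Z-buffer (winner per pixel, '.' = empty):
  . . . . . .
  . . . . . .
  2 . . . . .
  2 2 . . . .
  2 2 2 1 . .
  2 2 2 2 . .
  . 2 2 2 2 .
  . 2 2 2 2 .
  . 2 2 . . .
  . 2 . . . .

Answer: 2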